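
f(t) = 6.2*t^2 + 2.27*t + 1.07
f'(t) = 12.4*t + 2.27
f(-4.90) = 138.81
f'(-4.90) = -58.49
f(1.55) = 19.48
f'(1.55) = 21.49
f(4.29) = 124.91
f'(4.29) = 55.47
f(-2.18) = 25.59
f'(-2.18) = -24.76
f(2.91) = 60.18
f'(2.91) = 38.35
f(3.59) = 89.13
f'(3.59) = 46.79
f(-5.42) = 170.90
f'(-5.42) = -64.94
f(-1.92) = 19.57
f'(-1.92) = -21.54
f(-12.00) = 866.63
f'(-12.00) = -146.53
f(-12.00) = 866.63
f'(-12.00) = -146.53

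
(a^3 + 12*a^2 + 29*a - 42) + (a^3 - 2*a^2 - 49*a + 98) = 2*a^3 + 10*a^2 - 20*a + 56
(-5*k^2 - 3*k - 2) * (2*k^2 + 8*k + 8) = -10*k^4 - 46*k^3 - 68*k^2 - 40*k - 16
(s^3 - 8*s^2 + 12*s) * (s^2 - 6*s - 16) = s^5 - 14*s^4 + 44*s^3 + 56*s^2 - 192*s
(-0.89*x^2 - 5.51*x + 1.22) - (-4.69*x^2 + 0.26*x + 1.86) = 3.8*x^2 - 5.77*x - 0.64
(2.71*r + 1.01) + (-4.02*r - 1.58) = -1.31*r - 0.57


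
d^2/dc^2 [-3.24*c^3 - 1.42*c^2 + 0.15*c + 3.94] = -19.44*c - 2.84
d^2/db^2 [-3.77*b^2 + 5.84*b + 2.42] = -7.54000000000000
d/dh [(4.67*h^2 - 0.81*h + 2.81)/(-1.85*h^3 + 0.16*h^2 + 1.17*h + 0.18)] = (8.6395*h^4 - 2.997*h^3 + 21.189*h^2 + 0.782*h - 3.4335)/(3.4225*h^6 - 0.592*h^5 - 4.3034*h^4 - 0.2916*h^3 + 1.4265*h^2 + 0.4212*h + 0.0324)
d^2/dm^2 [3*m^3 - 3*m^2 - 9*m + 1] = 18*m - 6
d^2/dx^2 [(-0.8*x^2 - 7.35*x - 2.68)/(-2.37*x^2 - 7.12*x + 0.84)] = (55.56939*x^3 + 99.8755920000001*x^2 + 359.134632*x + 371.439392)/(13.312053*x^6 + 119.976984*x^5 + 346.282596*x^4 + 275.897152*x^3 - 122.733072*x^2 + 15.071616*x - 0.592704)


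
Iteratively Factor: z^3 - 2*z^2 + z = (z)*(z^2 - 2*z + 1) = z*(z - 1)*(z - 1)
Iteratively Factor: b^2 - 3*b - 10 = (b - 5)*(b + 2)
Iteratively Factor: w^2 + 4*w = (w + 4)*(w)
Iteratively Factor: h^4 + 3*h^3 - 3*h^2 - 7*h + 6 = (h + 3)*(h^3 - 3*h + 2) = (h + 2)*(h + 3)*(h^2 - 2*h + 1) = (h - 1)*(h + 2)*(h + 3)*(h - 1)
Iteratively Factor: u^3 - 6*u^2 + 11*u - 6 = (u - 3)*(u^2 - 3*u + 2) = (u - 3)*(u - 1)*(u - 2)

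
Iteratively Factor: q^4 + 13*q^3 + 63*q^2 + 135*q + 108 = (q + 3)*(q^3 + 10*q^2 + 33*q + 36) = (q + 3)*(q + 4)*(q^2 + 6*q + 9) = (q + 3)^2*(q + 4)*(q + 3)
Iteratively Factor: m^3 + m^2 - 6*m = (m)*(m^2 + m - 6) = m*(m - 2)*(m + 3)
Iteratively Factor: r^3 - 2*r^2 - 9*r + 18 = (r + 3)*(r^2 - 5*r + 6) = (r - 2)*(r + 3)*(r - 3)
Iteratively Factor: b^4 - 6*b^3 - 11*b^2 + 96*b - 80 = (b - 5)*(b^3 - b^2 - 16*b + 16) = (b - 5)*(b - 4)*(b^2 + 3*b - 4) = (b - 5)*(b - 4)*(b - 1)*(b + 4)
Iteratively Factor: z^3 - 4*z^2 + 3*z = (z - 3)*(z^2 - z) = z*(z - 3)*(z - 1)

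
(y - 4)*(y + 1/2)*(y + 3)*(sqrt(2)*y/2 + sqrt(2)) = sqrt(2)*y^4/2 + 3*sqrt(2)*y^3/4 - 27*sqrt(2)*y^2/4 - 31*sqrt(2)*y/2 - 6*sqrt(2)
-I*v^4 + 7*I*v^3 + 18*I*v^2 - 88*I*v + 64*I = (v - 8)*(v - 2)*(v + 4)*(-I*v + I)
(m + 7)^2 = m^2 + 14*m + 49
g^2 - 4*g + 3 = (g - 3)*(g - 1)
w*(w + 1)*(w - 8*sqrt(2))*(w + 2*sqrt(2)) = w^4 - 6*sqrt(2)*w^3 + w^3 - 32*w^2 - 6*sqrt(2)*w^2 - 32*w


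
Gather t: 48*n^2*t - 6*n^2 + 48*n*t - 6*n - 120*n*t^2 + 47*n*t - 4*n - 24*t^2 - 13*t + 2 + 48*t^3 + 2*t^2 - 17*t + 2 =-6*n^2 - 10*n + 48*t^3 + t^2*(-120*n - 22) + t*(48*n^2 + 95*n - 30) + 4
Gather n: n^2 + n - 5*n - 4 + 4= n^2 - 4*n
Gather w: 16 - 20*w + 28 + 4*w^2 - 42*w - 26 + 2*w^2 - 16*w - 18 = 6*w^2 - 78*w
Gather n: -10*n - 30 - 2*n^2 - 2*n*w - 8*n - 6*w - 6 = -2*n^2 + n*(-2*w - 18) - 6*w - 36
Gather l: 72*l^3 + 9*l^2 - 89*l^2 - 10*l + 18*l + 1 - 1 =72*l^3 - 80*l^2 + 8*l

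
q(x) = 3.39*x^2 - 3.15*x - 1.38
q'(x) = 6.78*x - 3.15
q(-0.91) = 4.29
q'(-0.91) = -9.32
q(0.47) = -2.11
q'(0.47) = 0.04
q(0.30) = -2.02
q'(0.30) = -1.12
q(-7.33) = 203.85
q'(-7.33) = -52.85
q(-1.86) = 16.21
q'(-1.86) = -15.76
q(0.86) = -1.58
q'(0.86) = 2.68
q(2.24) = 8.57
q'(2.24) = 12.04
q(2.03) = 6.20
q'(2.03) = 10.61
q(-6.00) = 139.56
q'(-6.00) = -43.83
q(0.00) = -1.38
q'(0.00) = -3.15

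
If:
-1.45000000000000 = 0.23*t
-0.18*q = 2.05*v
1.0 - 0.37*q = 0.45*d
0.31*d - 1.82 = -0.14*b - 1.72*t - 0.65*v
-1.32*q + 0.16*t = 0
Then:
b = 83.83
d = 2.85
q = -0.76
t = -6.30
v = 0.07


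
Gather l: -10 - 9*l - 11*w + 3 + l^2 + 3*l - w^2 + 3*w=l^2 - 6*l - w^2 - 8*w - 7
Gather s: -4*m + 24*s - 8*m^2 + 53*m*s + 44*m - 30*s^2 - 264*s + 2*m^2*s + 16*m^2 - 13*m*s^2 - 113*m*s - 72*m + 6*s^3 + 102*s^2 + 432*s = 8*m^2 - 32*m + 6*s^3 + s^2*(72 - 13*m) + s*(2*m^2 - 60*m + 192)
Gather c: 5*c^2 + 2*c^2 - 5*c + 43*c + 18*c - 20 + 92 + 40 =7*c^2 + 56*c + 112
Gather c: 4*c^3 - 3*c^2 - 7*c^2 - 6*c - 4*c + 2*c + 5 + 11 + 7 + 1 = 4*c^3 - 10*c^2 - 8*c + 24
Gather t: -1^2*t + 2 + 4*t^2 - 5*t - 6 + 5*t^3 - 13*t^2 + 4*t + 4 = 5*t^3 - 9*t^2 - 2*t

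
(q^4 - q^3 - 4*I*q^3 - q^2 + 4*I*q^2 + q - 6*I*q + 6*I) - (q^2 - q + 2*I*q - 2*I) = q^4 - q^3 - 4*I*q^3 - 2*q^2 + 4*I*q^2 + 2*q - 8*I*q + 8*I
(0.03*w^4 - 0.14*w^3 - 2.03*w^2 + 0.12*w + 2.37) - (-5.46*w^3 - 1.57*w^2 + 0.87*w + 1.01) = 0.03*w^4 + 5.32*w^3 - 0.46*w^2 - 0.75*w + 1.36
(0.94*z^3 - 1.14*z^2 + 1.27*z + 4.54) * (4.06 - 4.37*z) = -4.1078*z^4 + 8.7982*z^3 - 10.1783*z^2 - 14.6836*z + 18.4324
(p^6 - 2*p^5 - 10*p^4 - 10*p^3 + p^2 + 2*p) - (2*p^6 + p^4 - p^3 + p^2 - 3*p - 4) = -p^6 - 2*p^5 - 11*p^4 - 9*p^3 + 5*p + 4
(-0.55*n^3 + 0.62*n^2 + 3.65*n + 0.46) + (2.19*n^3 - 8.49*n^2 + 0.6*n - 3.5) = 1.64*n^3 - 7.87*n^2 + 4.25*n - 3.04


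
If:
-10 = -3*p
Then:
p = 10/3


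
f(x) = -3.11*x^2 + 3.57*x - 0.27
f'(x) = 3.57 - 6.22*x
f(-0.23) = -1.26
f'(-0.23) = 5.00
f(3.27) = -21.85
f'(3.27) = -16.77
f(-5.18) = -102.21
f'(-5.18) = 35.79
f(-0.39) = -2.14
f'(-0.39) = 6.00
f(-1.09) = -7.86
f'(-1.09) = 10.35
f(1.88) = -4.55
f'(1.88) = -8.12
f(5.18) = -65.23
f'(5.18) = -28.65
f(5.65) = -79.38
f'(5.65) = -31.57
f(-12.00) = -490.95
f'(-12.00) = 78.21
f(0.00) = -0.27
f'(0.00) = 3.57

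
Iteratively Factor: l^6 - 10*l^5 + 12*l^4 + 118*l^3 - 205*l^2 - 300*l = (l - 5)*(l^5 - 5*l^4 - 13*l^3 + 53*l^2 + 60*l) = (l - 5)*(l - 4)*(l^4 - l^3 - 17*l^2 - 15*l) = (l - 5)*(l - 4)*(l + 3)*(l^3 - 4*l^2 - 5*l) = (l - 5)^2*(l - 4)*(l + 3)*(l^2 + l) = l*(l - 5)^2*(l - 4)*(l + 3)*(l + 1)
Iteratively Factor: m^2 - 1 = (m - 1)*(m + 1)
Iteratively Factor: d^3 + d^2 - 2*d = (d + 2)*(d^2 - d) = (d - 1)*(d + 2)*(d)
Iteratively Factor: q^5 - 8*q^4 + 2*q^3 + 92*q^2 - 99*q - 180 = (q - 4)*(q^4 - 4*q^3 - 14*q^2 + 36*q + 45) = (q - 4)*(q - 3)*(q^3 - q^2 - 17*q - 15) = (q - 4)*(q - 3)*(q + 3)*(q^2 - 4*q - 5) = (q - 4)*(q - 3)*(q + 1)*(q + 3)*(q - 5)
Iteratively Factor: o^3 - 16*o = (o)*(o^2 - 16) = o*(o - 4)*(o + 4)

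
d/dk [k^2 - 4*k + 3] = 2*k - 4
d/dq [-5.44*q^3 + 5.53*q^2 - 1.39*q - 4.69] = -16.32*q^2 + 11.06*q - 1.39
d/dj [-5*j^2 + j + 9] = 1 - 10*j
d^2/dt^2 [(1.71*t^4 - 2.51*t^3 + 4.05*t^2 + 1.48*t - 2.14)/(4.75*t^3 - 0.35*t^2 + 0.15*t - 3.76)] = (1.13686837721616e-13*t^8 + 172.3927*t^6 + 393.7902*t^5 - 1135.69194*t^4 + 1059.32718*t^3 + 573.090792*t^2 - 453.246636*t + 121.72018)/(107.171875*t^9 - 23.690625*t^8 + 11.89875*t^7 - 256.044125*t^6 + 37.88175*t^5 - 17.479425*t^4 + 202.648575*t^3 - 15.09828*t^2 + 6.36192*t - 53.157376)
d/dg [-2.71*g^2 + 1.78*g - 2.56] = 1.78 - 5.42*g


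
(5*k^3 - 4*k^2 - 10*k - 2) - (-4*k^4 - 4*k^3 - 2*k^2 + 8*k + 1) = 4*k^4 + 9*k^3 - 2*k^2 - 18*k - 3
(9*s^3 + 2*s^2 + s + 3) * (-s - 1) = -9*s^4 - 11*s^3 - 3*s^2 - 4*s - 3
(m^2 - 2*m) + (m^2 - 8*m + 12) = 2*m^2 - 10*m + 12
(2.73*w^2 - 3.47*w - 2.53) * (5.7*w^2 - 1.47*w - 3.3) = 15.561*w^4 - 23.7921*w^3 - 18.3291*w^2 + 15.1701*w + 8.349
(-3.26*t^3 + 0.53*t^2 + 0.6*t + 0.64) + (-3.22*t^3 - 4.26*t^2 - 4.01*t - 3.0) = -6.48*t^3 - 3.73*t^2 - 3.41*t - 2.36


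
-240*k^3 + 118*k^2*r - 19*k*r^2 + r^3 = (-8*k + r)*(-6*k + r)*(-5*k + r)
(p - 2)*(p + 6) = p^2 + 4*p - 12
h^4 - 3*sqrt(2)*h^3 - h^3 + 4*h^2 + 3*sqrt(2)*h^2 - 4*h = h*(h - 1)*(h - 2*sqrt(2))*(h - sqrt(2))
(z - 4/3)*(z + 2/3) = z^2 - 2*z/3 - 8/9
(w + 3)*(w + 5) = w^2 + 8*w + 15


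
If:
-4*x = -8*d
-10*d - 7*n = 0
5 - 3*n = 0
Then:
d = -7/6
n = 5/3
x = -7/3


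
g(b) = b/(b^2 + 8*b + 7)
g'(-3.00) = -0.03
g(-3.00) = 0.38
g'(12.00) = 0.00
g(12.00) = 0.05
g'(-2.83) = -0.02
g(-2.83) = 0.37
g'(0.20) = 0.09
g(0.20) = 0.02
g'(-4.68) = -0.20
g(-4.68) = 0.55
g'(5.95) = -0.00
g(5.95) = 0.07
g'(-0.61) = 1.07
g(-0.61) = -0.24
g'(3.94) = -0.00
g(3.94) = 0.07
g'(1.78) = 0.01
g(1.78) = 0.07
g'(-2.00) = 0.12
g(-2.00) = 0.40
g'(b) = b*(-2*b - 8)/(b^2 + 8*b + 7)^2 + 1/(b^2 + 8*b + 7)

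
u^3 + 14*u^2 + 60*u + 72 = (u + 2)*(u + 6)^2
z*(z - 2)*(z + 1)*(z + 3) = z^4 + 2*z^3 - 5*z^2 - 6*z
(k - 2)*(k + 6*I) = k^2 - 2*k + 6*I*k - 12*I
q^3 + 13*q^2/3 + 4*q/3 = q*(q + 1/3)*(q + 4)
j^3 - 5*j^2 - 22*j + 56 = (j - 7)*(j - 2)*(j + 4)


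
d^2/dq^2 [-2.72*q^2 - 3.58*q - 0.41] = -5.44000000000000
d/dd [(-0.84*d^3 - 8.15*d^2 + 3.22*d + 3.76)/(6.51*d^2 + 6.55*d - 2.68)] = (-5.4684*d^4 - 11.004*d^3 - 67.5911*d^2 - 5.27119999999999*d - 33.2576)/(42.3801*d^4 + 85.281*d^3 + 8.0089*d^2 - 35.108*d + 7.1824)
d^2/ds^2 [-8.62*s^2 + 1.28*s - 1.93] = -17.2400000000000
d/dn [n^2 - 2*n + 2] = 2*n - 2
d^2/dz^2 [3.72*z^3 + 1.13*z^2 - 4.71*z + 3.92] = 22.32*z + 2.26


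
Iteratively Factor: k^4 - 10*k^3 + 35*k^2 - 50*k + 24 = (k - 3)*(k^3 - 7*k^2 + 14*k - 8) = (k - 4)*(k - 3)*(k^2 - 3*k + 2) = (k - 4)*(k - 3)*(k - 1)*(k - 2)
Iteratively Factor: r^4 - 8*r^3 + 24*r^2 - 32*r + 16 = (r - 2)*(r^3 - 6*r^2 + 12*r - 8) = (r - 2)^2*(r^2 - 4*r + 4) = (r - 2)^3*(r - 2)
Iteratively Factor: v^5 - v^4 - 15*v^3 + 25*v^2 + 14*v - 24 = (v - 2)*(v^4 + v^3 - 13*v^2 - v + 12) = (v - 3)*(v - 2)*(v^3 + 4*v^2 - v - 4) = (v - 3)*(v - 2)*(v - 1)*(v^2 + 5*v + 4) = (v - 3)*(v - 2)*(v - 1)*(v + 4)*(v + 1)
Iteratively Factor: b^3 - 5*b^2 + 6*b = (b)*(b^2 - 5*b + 6) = b*(b - 3)*(b - 2)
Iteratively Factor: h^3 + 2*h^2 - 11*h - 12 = (h + 1)*(h^2 + h - 12) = (h - 3)*(h + 1)*(h + 4)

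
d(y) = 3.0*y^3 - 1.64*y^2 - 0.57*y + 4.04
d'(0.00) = -0.57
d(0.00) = 4.04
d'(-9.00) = 757.95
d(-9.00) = -2310.67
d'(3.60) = 104.26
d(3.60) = 120.70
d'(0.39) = -0.48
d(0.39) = 3.75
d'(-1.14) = 14.87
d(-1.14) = -1.89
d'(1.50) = 14.76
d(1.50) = 9.62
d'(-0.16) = 0.19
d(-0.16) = 4.08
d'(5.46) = 249.83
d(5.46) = 440.35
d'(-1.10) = 13.93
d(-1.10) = -1.31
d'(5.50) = 253.64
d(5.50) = 450.42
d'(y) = 9.0*y^2 - 3.28*y - 0.57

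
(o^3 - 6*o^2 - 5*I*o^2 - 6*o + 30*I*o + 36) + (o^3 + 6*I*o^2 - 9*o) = 2*o^3 - 6*o^2 + I*o^2 - 15*o + 30*I*o + 36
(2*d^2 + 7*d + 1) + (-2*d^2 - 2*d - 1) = 5*d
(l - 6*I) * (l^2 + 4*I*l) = l^3 - 2*I*l^2 + 24*l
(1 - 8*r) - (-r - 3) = 4 - 7*r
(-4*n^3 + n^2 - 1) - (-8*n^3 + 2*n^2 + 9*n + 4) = 4*n^3 - n^2 - 9*n - 5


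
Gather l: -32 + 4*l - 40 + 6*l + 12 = 10*l - 60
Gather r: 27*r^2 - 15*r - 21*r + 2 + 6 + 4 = 27*r^2 - 36*r + 12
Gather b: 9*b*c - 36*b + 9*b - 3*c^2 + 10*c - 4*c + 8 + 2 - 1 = b*(9*c - 27) - 3*c^2 + 6*c + 9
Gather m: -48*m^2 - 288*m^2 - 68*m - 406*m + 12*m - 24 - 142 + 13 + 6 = -336*m^2 - 462*m - 147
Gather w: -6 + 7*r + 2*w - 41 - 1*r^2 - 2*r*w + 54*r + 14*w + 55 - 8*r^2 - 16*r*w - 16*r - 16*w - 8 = -9*r^2 - 18*r*w + 45*r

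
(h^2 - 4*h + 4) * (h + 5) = h^3 + h^2 - 16*h + 20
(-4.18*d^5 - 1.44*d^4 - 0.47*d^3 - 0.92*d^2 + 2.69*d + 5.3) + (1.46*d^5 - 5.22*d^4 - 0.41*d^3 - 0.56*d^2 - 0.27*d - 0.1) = -2.72*d^5 - 6.66*d^4 - 0.88*d^3 - 1.48*d^2 + 2.42*d + 5.2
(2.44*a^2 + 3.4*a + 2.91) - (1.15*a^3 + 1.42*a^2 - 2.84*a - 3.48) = -1.15*a^3 + 1.02*a^2 + 6.24*a + 6.39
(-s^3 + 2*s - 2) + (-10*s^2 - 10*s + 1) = -s^3 - 10*s^2 - 8*s - 1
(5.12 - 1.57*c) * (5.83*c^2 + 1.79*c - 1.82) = -9.1531*c^3 + 27.0393*c^2 + 12.0222*c - 9.3184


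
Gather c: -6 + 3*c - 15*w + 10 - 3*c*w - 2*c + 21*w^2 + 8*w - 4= c*(1 - 3*w) + 21*w^2 - 7*w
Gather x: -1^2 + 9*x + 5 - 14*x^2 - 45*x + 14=-14*x^2 - 36*x + 18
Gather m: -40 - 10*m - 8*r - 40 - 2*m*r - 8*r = m*(-2*r - 10) - 16*r - 80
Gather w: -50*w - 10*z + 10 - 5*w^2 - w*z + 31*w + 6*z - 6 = -5*w^2 + w*(-z - 19) - 4*z + 4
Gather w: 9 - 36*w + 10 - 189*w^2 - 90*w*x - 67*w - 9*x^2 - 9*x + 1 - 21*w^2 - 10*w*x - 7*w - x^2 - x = -210*w^2 + w*(-100*x - 110) - 10*x^2 - 10*x + 20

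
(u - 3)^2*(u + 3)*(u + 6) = u^4 + 3*u^3 - 27*u^2 - 27*u + 162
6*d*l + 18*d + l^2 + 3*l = (6*d + l)*(l + 3)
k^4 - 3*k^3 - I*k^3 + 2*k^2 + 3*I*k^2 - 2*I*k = k*(k - 2)*(k - 1)*(k - I)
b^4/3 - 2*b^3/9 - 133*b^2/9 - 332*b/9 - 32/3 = (b/3 + 1)*(b - 8)*(b + 1/3)*(b + 4)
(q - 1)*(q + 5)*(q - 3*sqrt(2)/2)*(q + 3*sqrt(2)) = q^4 + 3*sqrt(2)*q^3/2 + 4*q^3 - 14*q^2 + 6*sqrt(2)*q^2 - 36*q - 15*sqrt(2)*q/2 + 45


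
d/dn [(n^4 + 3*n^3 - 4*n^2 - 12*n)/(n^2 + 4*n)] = (2*n^3 + 15*n^2 + 24*n - 4)/(n^2 + 8*n + 16)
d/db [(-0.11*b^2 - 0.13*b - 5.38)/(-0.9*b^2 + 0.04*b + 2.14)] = (-0.1214*b^2 - 10.1548*b - 0.063)/(0.81*b^4 - 0.072*b^3 - 3.8504*b^2 + 0.1712*b + 4.5796)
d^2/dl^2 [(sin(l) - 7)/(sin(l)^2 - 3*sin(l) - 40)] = (sin(l)^5 - 25*sin(l)^4 + 301*sin(l)^3 - 1261*sin(l)^2 + 2074*sin(l) + 926)/(-sin(l)^2 + 3*sin(l) + 40)^3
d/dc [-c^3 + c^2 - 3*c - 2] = -3*c^2 + 2*c - 3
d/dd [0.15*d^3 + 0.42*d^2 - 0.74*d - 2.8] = 0.45*d^2 + 0.84*d - 0.74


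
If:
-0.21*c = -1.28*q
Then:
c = 6.09523809523809*q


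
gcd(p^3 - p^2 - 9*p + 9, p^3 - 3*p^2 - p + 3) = p^2 - 4*p + 3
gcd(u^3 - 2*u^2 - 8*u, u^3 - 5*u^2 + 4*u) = u^2 - 4*u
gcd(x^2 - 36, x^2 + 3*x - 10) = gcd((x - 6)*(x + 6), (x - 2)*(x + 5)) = 1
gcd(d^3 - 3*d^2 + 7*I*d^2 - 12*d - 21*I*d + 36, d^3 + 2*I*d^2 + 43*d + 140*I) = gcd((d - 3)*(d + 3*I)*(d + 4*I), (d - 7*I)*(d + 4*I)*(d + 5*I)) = d + 4*I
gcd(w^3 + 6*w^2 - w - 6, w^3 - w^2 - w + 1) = w^2 - 1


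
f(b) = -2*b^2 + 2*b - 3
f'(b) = 2 - 4*b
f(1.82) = -5.98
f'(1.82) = -5.28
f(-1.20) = -8.28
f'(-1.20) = 6.80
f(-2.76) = -23.76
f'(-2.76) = 13.04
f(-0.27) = -3.69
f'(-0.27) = 3.08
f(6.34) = -70.71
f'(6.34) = -23.36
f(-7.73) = -137.97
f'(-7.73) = 32.92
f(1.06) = -3.13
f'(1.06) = -2.24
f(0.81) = -2.69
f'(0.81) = -1.24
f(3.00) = -15.00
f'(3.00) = -10.00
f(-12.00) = -315.00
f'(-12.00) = 50.00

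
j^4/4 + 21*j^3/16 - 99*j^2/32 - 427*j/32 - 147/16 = (j/4 + 1/4)*(j - 7/2)*(j + 7/4)*(j + 6)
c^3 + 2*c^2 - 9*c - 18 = (c - 3)*(c + 2)*(c + 3)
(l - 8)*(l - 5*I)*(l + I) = l^3 - 8*l^2 - 4*I*l^2 + 5*l + 32*I*l - 40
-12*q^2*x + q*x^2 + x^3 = x*(-3*q + x)*(4*q + x)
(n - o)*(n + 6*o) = n^2 + 5*n*o - 6*o^2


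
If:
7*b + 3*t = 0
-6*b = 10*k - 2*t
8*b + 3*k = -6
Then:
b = -5/4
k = 4/3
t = 35/12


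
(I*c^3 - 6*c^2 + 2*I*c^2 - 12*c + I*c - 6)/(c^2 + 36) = I*(c^2 + 2*c + 1)/(c - 6*I)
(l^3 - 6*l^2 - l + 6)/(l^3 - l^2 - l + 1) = (l - 6)/(l - 1)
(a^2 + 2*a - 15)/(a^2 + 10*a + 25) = (a - 3)/(a + 5)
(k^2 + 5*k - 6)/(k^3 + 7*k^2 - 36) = (k - 1)/(k^2 + k - 6)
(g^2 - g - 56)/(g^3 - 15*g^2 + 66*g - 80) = (g + 7)/(g^2 - 7*g + 10)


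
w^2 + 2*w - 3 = (w - 1)*(w + 3)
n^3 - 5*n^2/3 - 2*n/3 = n*(n - 2)*(n + 1/3)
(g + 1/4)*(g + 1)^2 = g^3 + 9*g^2/4 + 3*g/2 + 1/4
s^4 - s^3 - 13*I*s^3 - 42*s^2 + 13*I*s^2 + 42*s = s*(s - 1)*(s - 7*I)*(s - 6*I)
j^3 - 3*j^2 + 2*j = j*(j - 2)*(j - 1)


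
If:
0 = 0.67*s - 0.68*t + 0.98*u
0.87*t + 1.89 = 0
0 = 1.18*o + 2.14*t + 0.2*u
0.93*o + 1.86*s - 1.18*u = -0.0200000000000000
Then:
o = 3.96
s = -2.05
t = -2.17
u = -0.10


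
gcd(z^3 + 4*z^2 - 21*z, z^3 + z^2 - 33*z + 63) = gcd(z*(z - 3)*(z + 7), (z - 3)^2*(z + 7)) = z^2 + 4*z - 21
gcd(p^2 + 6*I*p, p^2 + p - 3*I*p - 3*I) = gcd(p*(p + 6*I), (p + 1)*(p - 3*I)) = 1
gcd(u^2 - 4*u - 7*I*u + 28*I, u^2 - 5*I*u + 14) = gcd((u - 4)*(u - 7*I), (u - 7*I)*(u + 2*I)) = u - 7*I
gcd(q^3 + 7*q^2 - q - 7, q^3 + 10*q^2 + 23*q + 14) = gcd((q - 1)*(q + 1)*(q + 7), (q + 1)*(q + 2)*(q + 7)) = q^2 + 8*q + 7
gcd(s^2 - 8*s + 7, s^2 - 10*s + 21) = s - 7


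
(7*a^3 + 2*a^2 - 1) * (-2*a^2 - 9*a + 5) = -14*a^5 - 67*a^4 + 17*a^3 + 12*a^2 + 9*a - 5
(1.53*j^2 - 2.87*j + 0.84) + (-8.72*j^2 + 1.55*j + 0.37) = -7.19*j^2 - 1.32*j + 1.21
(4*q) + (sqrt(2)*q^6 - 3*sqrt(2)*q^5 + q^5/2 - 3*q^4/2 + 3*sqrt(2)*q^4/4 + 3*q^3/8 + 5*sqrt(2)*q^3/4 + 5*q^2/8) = sqrt(2)*q^6 - 3*sqrt(2)*q^5 + q^5/2 - 3*q^4/2 + 3*sqrt(2)*q^4/4 + 3*q^3/8 + 5*sqrt(2)*q^3/4 + 5*q^2/8 + 4*q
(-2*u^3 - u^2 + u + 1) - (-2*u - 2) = -2*u^3 - u^2 + 3*u + 3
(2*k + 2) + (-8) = 2*k - 6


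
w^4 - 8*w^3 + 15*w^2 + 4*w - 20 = (w - 5)*(w - 2)^2*(w + 1)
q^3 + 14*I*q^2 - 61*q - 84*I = (q + 3*I)*(q + 4*I)*(q + 7*I)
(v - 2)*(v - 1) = v^2 - 3*v + 2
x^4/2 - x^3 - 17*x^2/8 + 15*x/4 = x*(x/2 + 1)*(x - 5/2)*(x - 3/2)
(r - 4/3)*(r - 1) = r^2 - 7*r/3 + 4/3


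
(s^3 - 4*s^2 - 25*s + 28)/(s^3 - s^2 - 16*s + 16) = (s - 7)/(s - 4)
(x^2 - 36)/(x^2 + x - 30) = (x - 6)/(x - 5)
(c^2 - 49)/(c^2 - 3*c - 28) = (c + 7)/(c + 4)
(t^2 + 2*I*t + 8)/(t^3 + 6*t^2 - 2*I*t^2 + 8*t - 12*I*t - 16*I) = (t + 4*I)/(t^2 + 6*t + 8)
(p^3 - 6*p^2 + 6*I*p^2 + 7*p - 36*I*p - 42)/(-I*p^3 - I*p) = (I*p^2 - p*(7 + 6*I) + 42)/(p*(p + I))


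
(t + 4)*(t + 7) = t^2 + 11*t + 28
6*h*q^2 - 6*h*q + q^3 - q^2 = q*(6*h + q)*(q - 1)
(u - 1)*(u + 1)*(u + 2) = u^3 + 2*u^2 - u - 2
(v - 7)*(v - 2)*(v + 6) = v^3 - 3*v^2 - 40*v + 84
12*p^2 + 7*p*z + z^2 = (3*p + z)*(4*p + z)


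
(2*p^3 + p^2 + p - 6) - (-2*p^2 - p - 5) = 2*p^3 + 3*p^2 + 2*p - 1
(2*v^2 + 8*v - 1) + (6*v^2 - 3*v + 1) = 8*v^2 + 5*v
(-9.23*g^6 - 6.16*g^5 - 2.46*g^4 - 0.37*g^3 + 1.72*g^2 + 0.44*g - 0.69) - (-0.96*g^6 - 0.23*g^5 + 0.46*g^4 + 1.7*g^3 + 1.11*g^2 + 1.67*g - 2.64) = -8.27*g^6 - 5.93*g^5 - 2.92*g^4 - 2.07*g^3 + 0.61*g^2 - 1.23*g + 1.95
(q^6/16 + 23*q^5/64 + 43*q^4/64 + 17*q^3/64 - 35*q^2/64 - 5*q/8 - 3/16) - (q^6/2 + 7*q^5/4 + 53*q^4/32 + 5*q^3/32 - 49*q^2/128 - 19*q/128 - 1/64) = -7*q^6/16 - 89*q^5/64 - 63*q^4/64 + 7*q^3/64 - 21*q^2/128 - 61*q/128 - 11/64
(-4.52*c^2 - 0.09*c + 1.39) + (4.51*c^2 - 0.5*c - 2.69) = -0.00999999999999979*c^2 - 0.59*c - 1.3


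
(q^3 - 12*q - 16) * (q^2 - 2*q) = q^5 - 2*q^4 - 12*q^3 + 8*q^2 + 32*q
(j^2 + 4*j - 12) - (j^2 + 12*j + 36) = -8*j - 48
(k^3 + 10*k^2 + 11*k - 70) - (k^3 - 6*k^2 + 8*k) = 16*k^2 + 3*k - 70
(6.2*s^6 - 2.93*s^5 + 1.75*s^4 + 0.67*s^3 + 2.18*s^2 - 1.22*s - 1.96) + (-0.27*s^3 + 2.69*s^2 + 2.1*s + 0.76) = 6.2*s^6 - 2.93*s^5 + 1.75*s^4 + 0.4*s^3 + 4.87*s^2 + 0.88*s - 1.2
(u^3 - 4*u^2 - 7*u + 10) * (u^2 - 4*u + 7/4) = u^5 - 8*u^4 + 43*u^3/4 + 31*u^2 - 209*u/4 + 35/2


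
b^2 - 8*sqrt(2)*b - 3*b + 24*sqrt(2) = (b - 3)*(b - 8*sqrt(2))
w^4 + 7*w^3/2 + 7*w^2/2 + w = w*(w + 1/2)*(w + 1)*(w + 2)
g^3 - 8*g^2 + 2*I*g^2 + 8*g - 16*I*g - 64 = (g - 8)*(g - 2*I)*(g + 4*I)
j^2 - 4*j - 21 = (j - 7)*(j + 3)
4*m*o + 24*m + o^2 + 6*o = (4*m + o)*(o + 6)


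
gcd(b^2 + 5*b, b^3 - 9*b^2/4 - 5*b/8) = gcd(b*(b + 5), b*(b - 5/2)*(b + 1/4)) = b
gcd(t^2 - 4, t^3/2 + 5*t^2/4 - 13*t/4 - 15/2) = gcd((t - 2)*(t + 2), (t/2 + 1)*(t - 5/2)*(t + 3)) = t + 2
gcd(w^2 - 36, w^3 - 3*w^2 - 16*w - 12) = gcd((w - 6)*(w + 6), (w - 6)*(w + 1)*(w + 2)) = w - 6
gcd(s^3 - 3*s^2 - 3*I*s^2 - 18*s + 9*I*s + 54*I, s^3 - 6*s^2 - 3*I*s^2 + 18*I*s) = s^2 + s*(-6 - 3*I) + 18*I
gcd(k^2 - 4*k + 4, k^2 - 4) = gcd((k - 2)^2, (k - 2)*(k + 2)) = k - 2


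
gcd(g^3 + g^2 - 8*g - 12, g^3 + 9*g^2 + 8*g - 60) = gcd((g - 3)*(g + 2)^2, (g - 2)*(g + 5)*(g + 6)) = 1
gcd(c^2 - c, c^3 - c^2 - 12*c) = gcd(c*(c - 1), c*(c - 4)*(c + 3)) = c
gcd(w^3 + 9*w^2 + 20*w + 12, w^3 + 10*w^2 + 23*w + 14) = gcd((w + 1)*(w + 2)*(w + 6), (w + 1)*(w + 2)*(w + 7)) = w^2 + 3*w + 2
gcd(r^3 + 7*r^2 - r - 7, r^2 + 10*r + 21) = r + 7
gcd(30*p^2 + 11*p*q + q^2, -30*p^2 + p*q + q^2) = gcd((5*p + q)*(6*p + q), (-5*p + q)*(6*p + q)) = 6*p + q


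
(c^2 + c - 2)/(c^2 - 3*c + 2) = (c + 2)/(c - 2)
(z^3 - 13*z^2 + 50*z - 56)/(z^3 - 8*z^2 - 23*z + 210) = (z^2 - 6*z + 8)/(z^2 - z - 30)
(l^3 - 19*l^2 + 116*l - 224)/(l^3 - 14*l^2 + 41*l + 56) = (l - 4)/(l + 1)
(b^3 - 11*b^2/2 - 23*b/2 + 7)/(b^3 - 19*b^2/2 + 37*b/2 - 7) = (b + 2)/(b - 2)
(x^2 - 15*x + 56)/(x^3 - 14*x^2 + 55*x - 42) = (x - 8)/(x^2 - 7*x + 6)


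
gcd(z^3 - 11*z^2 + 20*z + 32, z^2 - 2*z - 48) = z - 8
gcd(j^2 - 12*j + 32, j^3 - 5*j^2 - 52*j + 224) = j^2 - 12*j + 32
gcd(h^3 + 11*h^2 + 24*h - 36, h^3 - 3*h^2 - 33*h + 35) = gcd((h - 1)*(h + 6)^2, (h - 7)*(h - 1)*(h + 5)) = h - 1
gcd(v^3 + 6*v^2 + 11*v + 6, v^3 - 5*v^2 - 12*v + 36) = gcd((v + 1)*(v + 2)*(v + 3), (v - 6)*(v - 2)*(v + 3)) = v + 3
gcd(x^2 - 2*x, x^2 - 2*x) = x^2 - 2*x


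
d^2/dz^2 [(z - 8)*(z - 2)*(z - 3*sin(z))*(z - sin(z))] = 4*z^3*sin(z) - 40*z^2*sin(z) - 24*z^2*cos(z) + 6*z^2*cos(2*z) + 12*z^2 + 40*z*sin(z) + 12*z*sin(2*z) + 160*z*cos(z) - 60*z*cos(2*z) - 60*z + 80*sin(z) - 60*sin(2*z) - 128*cos(z) + 93*cos(2*z) + 35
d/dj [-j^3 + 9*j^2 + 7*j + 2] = -3*j^2 + 18*j + 7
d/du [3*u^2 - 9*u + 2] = 6*u - 9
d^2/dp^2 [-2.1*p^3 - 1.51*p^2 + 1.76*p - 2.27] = -12.6*p - 3.02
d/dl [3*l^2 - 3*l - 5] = 6*l - 3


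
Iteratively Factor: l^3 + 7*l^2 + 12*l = (l + 4)*(l^2 + 3*l) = (l + 3)*(l + 4)*(l)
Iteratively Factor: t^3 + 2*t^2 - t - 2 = (t + 1)*(t^2 + t - 2) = (t - 1)*(t + 1)*(t + 2)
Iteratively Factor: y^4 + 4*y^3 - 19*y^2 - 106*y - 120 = (y + 4)*(y^3 - 19*y - 30) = (y + 3)*(y + 4)*(y^2 - 3*y - 10) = (y - 5)*(y + 3)*(y + 4)*(y + 2)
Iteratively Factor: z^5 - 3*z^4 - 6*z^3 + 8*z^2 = (z - 4)*(z^4 + z^3 - 2*z^2) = z*(z - 4)*(z^3 + z^2 - 2*z) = z*(z - 4)*(z - 1)*(z^2 + 2*z) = z*(z - 4)*(z - 1)*(z + 2)*(z)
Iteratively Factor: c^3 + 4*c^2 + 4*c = (c + 2)*(c^2 + 2*c) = (c + 2)^2*(c)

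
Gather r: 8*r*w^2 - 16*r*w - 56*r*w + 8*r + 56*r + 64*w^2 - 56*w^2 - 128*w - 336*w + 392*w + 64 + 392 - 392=r*(8*w^2 - 72*w + 64) + 8*w^2 - 72*w + 64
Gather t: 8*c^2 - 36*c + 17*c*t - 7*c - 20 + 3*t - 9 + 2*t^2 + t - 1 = 8*c^2 - 43*c + 2*t^2 + t*(17*c + 4) - 30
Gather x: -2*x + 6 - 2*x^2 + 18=-2*x^2 - 2*x + 24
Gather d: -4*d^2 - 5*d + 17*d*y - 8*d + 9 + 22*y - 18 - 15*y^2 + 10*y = -4*d^2 + d*(17*y - 13) - 15*y^2 + 32*y - 9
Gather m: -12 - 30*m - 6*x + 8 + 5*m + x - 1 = -25*m - 5*x - 5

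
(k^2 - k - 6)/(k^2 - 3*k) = (k + 2)/k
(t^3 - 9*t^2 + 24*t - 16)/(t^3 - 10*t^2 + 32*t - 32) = (t - 1)/(t - 2)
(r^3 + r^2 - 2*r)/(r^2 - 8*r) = (r^2 + r - 2)/(r - 8)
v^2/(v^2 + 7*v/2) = 2*v/(2*v + 7)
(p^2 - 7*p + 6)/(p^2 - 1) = (p - 6)/(p + 1)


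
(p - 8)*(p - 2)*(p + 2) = p^3 - 8*p^2 - 4*p + 32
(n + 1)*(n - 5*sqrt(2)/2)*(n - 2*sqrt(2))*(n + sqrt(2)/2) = n^4 - 4*sqrt(2)*n^3 + n^3 - 4*sqrt(2)*n^2 + 11*n^2/2 + 11*n/2 + 5*sqrt(2)*n + 5*sqrt(2)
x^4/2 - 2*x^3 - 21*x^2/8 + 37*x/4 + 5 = (x/2 + 1)*(x - 4)*(x - 5/2)*(x + 1/2)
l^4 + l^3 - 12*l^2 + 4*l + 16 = (l - 2)^2*(l + 1)*(l + 4)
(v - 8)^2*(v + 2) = v^3 - 14*v^2 + 32*v + 128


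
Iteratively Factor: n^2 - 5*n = (n)*(n - 5)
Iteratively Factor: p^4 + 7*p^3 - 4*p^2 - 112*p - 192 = (p - 4)*(p^3 + 11*p^2 + 40*p + 48) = (p - 4)*(p + 3)*(p^2 + 8*p + 16) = (p - 4)*(p + 3)*(p + 4)*(p + 4)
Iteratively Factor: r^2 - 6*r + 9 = (r - 3)*(r - 3)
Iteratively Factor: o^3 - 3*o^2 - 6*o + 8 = (o - 1)*(o^2 - 2*o - 8) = (o - 1)*(o + 2)*(o - 4)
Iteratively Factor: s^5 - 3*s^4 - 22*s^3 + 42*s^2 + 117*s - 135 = (s + 3)*(s^4 - 6*s^3 - 4*s^2 + 54*s - 45) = (s - 1)*(s + 3)*(s^3 - 5*s^2 - 9*s + 45) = (s - 5)*(s - 1)*(s + 3)*(s^2 - 9) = (s - 5)*(s - 3)*(s - 1)*(s + 3)*(s + 3)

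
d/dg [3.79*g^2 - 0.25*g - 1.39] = 7.58*g - 0.25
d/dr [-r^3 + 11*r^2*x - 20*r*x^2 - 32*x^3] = -3*r^2 + 22*r*x - 20*x^2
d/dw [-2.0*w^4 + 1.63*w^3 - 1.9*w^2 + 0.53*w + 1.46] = -8.0*w^3 + 4.89*w^2 - 3.8*w + 0.53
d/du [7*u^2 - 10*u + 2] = 14*u - 10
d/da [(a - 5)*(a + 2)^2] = (a + 2)*(3*a - 8)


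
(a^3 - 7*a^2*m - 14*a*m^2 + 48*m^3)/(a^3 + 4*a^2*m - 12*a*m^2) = (a^2 - 5*a*m - 24*m^2)/(a*(a + 6*m))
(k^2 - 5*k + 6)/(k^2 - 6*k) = (k^2 - 5*k + 6)/(k*(k - 6))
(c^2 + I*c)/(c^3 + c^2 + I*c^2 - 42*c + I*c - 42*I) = c/(c^2 + c - 42)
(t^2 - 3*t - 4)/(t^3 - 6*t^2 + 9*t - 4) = (t + 1)/(t^2 - 2*t + 1)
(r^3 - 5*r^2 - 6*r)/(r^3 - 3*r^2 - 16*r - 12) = r/(r + 2)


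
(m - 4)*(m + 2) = m^2 - 2*m - 8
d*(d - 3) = d^2 - 3*d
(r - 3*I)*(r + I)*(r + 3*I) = r^3 + I*r^2 + 9*r + 9*I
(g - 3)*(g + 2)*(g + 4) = g^3 + 3*g^2 - 10*g - 24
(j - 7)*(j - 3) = j^2 - 10*j + 21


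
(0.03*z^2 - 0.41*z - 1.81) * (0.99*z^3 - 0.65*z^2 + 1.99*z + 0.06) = 0.0297*z^5 - 0.4254*z^4 - 1.4657*z^3 + 0.3624*z^2 - 3.6265*z - 0.1086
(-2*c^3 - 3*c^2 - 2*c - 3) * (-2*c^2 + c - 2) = 4*c^5 + 4*c^4 + 5*c^3 + 10*c^2 + c + 6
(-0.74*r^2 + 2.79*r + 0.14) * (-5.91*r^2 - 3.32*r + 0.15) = 4.3734*r^4 - 14.0321*r^3 - 10.2012*r^2 - 0.0463000000000001*r + 0.021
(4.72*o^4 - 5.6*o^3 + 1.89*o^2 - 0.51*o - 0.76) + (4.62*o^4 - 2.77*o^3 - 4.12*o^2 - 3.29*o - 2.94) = 9.34*o^4 - 8.37*o^3 - 2.23*o^2 - 3.8*o - 3.7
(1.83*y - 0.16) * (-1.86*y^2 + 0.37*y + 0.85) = -3.4038*y^3 + 0.9747*y^2 + 1.4963*y - 0.136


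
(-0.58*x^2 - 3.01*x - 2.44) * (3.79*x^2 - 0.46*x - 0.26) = -2.1982*x^4 - 11.1411*x^3 - 7.7122*x^2 + 1.905*x + 0.6344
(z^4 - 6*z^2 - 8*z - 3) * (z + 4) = z^5 + 4*z^4 - 6*z^3 - 32*z^2 - 35*z - 12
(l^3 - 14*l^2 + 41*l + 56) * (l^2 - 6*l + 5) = l^5 - 20*l^4 + 130*l^3 - 260*l^2 - 131*l + 280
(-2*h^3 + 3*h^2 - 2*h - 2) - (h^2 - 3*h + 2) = -2*h^3 + 2*h^2 + h - 4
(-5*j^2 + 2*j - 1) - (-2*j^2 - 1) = -3*j^2 + 2*j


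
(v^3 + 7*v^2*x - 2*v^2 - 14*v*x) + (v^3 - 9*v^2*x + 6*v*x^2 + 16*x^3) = 2*v^3 - 2*v^2*x - 2*v^2 + 6*v*x^2 - 14*v*x + 16*x^3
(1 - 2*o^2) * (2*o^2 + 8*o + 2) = -4*o^4 - 16*o^3 - 2*o^2 + 8*o + 2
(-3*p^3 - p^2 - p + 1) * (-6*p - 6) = 18*p^4 + 24*p^3 + 12*p^2 - 6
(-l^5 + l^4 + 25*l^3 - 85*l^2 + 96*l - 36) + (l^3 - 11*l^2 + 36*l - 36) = -l^5 + l^4 + 26*l^3 - 96*l^2 + 132*l - 72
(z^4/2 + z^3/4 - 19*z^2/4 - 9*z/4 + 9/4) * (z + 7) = z^5/2 + 15*z^4/4 - 3*z^3 - 71*z^2/2 - 27*z/2 + 63/4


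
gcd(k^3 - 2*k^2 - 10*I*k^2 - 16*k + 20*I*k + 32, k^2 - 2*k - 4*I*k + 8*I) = k - 2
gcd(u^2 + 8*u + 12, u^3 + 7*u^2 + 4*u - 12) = u^2 + 8*u + 12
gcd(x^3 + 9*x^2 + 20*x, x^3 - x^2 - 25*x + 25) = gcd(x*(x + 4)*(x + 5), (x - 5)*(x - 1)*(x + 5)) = x + 5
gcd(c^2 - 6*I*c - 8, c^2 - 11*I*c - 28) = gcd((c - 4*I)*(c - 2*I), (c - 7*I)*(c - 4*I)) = c - 4*I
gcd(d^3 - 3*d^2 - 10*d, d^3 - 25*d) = d^2 - 5*d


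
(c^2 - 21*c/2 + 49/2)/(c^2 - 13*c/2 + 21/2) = (c - 7)/(c - 3)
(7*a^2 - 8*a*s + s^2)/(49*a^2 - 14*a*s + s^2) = (-a + s)/(-7*a + s)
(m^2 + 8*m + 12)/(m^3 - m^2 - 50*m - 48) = (m + 2)/(m^2 - 7*m - 8)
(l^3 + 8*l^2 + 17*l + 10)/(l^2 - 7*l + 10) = (l^3 + 8*l^2 + 17*l + 10)/(l^2 - 7*l + 10)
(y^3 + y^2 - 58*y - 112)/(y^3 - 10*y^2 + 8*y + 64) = (y + 7)/(y - 4)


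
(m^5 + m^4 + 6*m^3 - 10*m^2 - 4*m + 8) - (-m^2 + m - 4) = m^5 + m^4 + 6*m^3 - 9*m^2 - 5*m + 12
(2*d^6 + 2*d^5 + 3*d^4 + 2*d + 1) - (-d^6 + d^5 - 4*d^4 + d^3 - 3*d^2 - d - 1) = 3*d^6 + d^5 + 7*d^4 - d^3 + 3*d^2 + 3*d + 2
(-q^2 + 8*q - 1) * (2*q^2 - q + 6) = -2*q^4 + 17*q^3 - 16*q^2 + 49*q - 6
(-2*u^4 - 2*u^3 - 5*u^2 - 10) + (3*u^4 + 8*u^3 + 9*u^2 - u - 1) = u^4 + 6*u^3 + 4*u^2 - u - 11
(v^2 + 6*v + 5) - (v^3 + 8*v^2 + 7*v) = -v^3 - 7*v^2 - v + 5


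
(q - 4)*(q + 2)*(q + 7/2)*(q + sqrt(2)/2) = q^4 + sqrt(2)*q^3/2 + 3*q^3/2 - 15*q^2 + 3*sqrt(2)*q^2/4 - 28*q - 15*sqrt(2)*q/2 - 14*sqrt(2)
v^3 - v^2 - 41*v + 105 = (v - 5)*(v - 3)*(v + 7)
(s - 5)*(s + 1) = s^2 - 4*s - 5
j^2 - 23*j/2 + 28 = (j - 8)*(j - 7/2)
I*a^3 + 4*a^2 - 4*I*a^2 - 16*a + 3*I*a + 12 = (a - 3)*(a - 4*I)*(I*a - I)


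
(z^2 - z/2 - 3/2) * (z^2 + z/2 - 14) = z^4 - 63*z^2/4 + 25*z/4 + 21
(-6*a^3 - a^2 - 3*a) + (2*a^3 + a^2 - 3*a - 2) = -4*a^3 - 6*a - 2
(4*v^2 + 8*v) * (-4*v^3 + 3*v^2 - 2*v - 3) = -16*v^5 - 20*v^4 + 16*v^3 - 28*v^2 - 24*v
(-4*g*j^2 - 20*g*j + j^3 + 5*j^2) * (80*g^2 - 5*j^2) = -320*g^3*j^2 - 1600*g^3*j + 80*g^2*j^3 + 400*g^2*j^2 + 20*g*j^4 + 100*g*j^3 - 5*j^5 - 25*j^4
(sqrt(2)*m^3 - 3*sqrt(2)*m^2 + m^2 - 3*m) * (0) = 0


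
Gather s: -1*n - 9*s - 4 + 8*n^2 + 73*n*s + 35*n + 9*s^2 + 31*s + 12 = 8*n^2 + 34*n + 9*s^2 + s*(73*n + 22) + 8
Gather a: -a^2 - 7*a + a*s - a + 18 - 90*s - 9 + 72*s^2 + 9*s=-a^2 + a*(s - 8) + 72*s^2 - 81*s + 9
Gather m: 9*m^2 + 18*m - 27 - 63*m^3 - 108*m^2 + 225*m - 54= -63*m^3 - 99*m^2 + 243*m - 81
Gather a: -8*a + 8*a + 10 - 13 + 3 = 0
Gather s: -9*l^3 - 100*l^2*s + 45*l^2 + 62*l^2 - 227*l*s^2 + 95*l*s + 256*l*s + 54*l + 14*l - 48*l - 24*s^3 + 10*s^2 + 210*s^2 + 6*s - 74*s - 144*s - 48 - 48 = -9*l^3 + 107*l^2 + 20*l - 24*s^3 + s^2*(220 - 227*l) + s*(-100*l^2 + 351*l - 212) - 96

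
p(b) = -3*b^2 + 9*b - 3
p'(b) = 9 - 6*b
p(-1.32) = -20.11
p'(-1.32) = 16.92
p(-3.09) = -59.45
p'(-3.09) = 27.54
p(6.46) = -70.05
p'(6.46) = -29.76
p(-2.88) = -53.80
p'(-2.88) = 26.28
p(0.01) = -2.91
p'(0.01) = 8.94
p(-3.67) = -76.44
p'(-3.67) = 31.02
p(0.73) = 1.97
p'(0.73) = 4.62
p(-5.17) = -129.72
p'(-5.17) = 40.02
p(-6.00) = -165.00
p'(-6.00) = 45.00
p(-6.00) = -165.00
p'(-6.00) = 45.00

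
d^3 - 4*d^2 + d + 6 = (d - 3)*(d - 2)*(d + 1)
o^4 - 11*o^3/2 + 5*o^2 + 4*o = o*(o - 4)*(o - 2)*(o + 1/2)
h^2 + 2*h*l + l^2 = (h + l)^2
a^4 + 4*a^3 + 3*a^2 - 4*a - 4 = (a - 1)*(a + 1)*(a + 2)^2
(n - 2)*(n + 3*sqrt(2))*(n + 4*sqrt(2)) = n^3 - 2*n^2 + 7*sqrt(2)*n^2 - 14*sqrt(2)*n + 24*n - 48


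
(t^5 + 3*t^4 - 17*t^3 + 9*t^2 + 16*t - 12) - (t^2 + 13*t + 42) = t^5 + 3*t^4 - 17*t^3 + 8*t^2 + 3*t - 54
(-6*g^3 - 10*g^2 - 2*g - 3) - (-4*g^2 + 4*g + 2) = -6*g^3 - 6*g^2 - 6*g - 5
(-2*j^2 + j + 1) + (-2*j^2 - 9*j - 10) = -4*j^2 - 8*j - 9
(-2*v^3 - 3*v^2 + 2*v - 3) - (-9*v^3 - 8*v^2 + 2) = 7*v^3 + 5*v^2 + 2*v - 5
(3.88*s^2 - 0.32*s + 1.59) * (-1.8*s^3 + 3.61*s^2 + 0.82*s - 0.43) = -6.984*s^5 + 14.5828*s^4 - 0.835600000000001*s^3 + 3.8091*s^2 + 1.4414*s - 0.6837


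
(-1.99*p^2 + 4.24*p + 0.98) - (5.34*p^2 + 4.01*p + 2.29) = -7.33*p^2 + 0.23*p - 1.31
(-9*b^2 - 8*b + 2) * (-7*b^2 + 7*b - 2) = 63*b^4 - 7*b^3 - 52*b^2 + 30*b - 4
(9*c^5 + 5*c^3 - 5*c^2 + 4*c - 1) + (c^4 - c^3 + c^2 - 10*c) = 9*c^5 + c^4 + 4*c^3 - 4*c^2 - 6*c - 1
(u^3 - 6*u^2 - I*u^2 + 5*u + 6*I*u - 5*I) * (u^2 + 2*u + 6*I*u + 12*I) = u^5 - 4*u^4 + 5*I*u^4 - u^3 - 20*I*u^3 - 14*u^2 - 35*I*u^2 - 42*u + 50*I*u + 60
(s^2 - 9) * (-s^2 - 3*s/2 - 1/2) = -s^4 - 3*s^3/2 + 17*s^2/2 + 27*s/2 + 9/2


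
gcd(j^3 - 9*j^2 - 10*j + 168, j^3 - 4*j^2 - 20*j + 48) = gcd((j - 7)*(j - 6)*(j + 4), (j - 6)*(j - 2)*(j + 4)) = j^2 - 2*j - 24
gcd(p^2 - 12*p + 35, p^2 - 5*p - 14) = p - 7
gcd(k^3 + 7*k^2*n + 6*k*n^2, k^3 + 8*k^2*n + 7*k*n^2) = k^2 + k*n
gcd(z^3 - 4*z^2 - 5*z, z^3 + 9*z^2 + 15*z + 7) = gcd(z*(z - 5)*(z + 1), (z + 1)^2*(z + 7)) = z + 1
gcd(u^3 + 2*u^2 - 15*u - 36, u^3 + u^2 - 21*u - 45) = u^2 + 6*u + 9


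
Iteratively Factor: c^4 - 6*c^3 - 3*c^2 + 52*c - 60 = (c - 2)*(c^3 - 4*c^2 - 11*c + 30) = (c - 5)*(c - 2)*(c^2 + c - 6) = (c - 5)*(c - 2)^2*(c + 3)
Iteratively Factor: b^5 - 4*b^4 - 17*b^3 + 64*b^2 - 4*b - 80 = (b + 4)*(b^4 - 8*b^3 + 15*b^2 + 4*b - 20) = (b + 1)*(b + 4)*(b^3 - 9*b^2 + 24*b - 20) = (b - 5)*(b + 1)*(b + 4)*(b^2 - 4*b + 4) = (b - 5)*(b - 2)*(b + 1)*(b + 4)*(b - 2)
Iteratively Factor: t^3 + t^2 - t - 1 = (t + 1)*(t^2 - 1) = (t + 1)^2*(t - 1)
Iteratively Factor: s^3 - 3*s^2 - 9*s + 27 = (s - 3)*(s^2 - 9) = (s - 3)*(s + 3)*(s - 3)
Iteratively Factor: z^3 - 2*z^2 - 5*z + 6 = (z + 2)*(z^2 - 4*z + 3) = (z - 1)*(z + 2)*(z - 3)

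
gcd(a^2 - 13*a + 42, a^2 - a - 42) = a - 7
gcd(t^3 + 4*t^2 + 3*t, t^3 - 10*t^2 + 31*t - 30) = 1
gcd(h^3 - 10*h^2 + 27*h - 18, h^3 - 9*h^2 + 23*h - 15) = h^2 - 4*h + 3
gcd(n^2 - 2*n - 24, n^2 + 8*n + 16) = n + 4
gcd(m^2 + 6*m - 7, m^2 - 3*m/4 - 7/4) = 1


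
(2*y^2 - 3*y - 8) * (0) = 0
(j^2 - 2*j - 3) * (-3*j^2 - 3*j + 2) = -3*j^4 + 3*j^3 + 17*j^2 + 5*j - 6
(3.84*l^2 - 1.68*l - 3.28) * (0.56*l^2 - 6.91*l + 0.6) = 2.1504*l^4 - 27.4752*l^3 + 12.076*l^2 + 21.6568*l - 1.968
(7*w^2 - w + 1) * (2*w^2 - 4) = 14*w^4 - 2*w^3 - 26*w^2 + 4*w - 4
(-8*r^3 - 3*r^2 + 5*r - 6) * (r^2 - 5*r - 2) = -8*r^5 + 37*r^4 + 36*r^3 - 25*r^2 + 20*r + 12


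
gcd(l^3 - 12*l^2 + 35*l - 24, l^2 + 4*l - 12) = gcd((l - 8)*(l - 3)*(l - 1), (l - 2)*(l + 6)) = 1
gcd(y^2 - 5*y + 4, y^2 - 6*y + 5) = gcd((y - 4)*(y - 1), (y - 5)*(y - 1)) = y - 1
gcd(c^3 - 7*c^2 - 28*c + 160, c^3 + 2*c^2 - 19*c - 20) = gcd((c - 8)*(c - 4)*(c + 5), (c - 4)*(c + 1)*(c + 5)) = c^2 + c - 20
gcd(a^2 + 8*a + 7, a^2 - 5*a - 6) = a + 1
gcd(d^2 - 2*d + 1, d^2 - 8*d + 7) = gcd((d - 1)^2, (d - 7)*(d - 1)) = d - 1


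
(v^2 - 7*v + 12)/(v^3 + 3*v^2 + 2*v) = (v^2 - 7*v + 12)/(v*(v^2 + 3*v + 2))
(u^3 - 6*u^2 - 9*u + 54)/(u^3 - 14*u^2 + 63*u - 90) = (u + 3)/(u - 5)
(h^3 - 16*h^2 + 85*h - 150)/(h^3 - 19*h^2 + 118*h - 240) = (h - 5)/(h - 8)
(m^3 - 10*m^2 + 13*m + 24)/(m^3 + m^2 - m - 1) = (m^2 - 11*m + 24)/(m^2 - 1)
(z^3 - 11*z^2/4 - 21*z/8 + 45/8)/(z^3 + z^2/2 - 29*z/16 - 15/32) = 4*(z - 3)/(4*z + 1)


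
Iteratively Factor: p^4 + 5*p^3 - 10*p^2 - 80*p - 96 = (p + 3)*(p^3 + 2*p^2 - 16*p - 32) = (p + 2)*(p + 3)*(p^2 - 16) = (p - 4)*(p + 2)*(p + 3)*(p + 4)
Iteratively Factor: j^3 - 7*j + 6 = (j - 1)*(j^2 + j - 6) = (j - 1)*(j + 3)*(j - 2)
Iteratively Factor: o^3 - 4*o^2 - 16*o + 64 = (o - 4)*(o^2 - 16) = (o - 4)*(o + 4)*(o - 4)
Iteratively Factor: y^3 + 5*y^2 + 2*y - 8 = (y + 4)*(y^2 + y - 2) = (y - 1)*(y + 4)*(y + 2)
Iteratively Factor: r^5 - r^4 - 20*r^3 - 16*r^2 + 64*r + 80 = (r + 2)*(r^4 - 3*r^3 - 14*r^2 + 12*r + 40) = (r - 2)*(r + 2)*(r^3 - r^2 - 16*r - 20) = (r - 5)*(r - 2)*(r + 2)*(r^2 + 4*r + 4) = (r - 5)*(r - 2)*(r + 2)^2*(r + 2)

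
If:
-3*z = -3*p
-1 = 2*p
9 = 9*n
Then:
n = 1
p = -1/2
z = -1/2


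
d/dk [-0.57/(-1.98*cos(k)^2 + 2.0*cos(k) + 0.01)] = (2.2572*cos(k) - 1.14)*sin(k)/(-1.98*cos(k)^2 + 2.0*cos(k) + 0.01)^2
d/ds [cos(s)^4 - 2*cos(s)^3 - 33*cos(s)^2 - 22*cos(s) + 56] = 2*(-2*cos(s)^3 + 3*cos(s)^2 + 33*cos(s) + 11)*sin(s)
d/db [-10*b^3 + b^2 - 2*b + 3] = -30*b^2 + 2*b - 2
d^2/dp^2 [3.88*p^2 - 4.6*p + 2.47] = 7.76000000000000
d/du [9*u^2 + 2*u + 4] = 18*u + 2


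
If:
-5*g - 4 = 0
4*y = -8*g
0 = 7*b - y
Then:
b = 8/35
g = -4/5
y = 8/5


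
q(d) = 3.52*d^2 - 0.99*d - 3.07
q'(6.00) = 41.25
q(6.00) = 117.71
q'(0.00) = -0.99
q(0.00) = -3.07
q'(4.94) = 33.79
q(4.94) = 77.94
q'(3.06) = 20.55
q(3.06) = 26.86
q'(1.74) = 11.26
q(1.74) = 5.86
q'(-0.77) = -6.41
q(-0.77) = -0.22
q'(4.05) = 27.52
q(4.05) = 50.66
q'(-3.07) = -22.60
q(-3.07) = 33.14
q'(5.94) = 40.83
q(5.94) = 115.25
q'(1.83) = 11.89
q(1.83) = 6.91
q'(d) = 7.04*d - 0.99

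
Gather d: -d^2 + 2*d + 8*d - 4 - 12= -d^2 + 10*d - 16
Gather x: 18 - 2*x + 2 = 20 - 2*x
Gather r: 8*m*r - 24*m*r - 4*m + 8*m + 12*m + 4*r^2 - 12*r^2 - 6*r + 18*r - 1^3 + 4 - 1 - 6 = 16*m - 8*r^2 + r*(12 - 16*m) - 4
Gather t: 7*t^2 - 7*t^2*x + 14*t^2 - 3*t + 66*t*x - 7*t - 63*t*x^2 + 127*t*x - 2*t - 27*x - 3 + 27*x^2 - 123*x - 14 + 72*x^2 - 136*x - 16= t^2*(21 - 7*x) + t*(-63*x^2 + 193*x - 12) + 99*x^2 - 286*x - 33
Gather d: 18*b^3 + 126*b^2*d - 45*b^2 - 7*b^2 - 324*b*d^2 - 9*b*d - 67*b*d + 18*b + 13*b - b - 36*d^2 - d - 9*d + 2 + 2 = 18*b^3 - 52*b^2 + 30*b + d^2*(-324*b - 36) + d*(126*b^2 - 76*b - 10) + 4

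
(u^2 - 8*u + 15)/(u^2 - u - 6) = (u - 5)/(u + 2)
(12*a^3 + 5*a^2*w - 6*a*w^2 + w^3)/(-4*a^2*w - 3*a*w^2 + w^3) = (-3*a + w)/w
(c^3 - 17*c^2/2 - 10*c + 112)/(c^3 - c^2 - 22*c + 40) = (c^2 - 9*c/2 - 28)/(c^2 + 3*c - 10)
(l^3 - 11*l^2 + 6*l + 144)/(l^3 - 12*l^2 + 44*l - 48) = (l^2 - 5*l - 24)/(l^2 - 6*l + 8)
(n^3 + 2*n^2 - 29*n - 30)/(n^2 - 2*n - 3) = (n^2 + n - 30)/(n - 3)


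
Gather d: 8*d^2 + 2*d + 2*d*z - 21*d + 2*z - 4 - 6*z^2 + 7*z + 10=8*d^2 + d*(2*z - 19) - 6*z^2 + 9*z + 6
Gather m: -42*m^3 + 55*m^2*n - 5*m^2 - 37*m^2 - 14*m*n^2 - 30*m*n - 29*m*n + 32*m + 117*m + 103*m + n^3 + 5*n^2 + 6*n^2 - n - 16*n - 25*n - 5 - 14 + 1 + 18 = -42*m^3 + m^2*(55*n - 42) + m*(-14*n^2 - 59*n + 252) + n^3 + 11*n^2 - 42*n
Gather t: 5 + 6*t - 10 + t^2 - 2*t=t^2 + 4*t - 5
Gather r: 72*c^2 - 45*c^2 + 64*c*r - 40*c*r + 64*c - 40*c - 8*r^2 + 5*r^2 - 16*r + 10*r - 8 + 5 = 27*c^2 + 24*c - 3*r^2 + r*(24*c - 6) - 3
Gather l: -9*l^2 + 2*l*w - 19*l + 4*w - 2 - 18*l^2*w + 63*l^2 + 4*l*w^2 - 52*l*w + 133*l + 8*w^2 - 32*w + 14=l^2*(54 - 18*w) + l*(4*w^2 - 50*w + 114) + 8*w^2 - 28*w + 12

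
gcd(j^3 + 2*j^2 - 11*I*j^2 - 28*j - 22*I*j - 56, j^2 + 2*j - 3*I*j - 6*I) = j + 2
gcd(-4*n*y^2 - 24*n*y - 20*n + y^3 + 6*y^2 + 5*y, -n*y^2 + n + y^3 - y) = y + 1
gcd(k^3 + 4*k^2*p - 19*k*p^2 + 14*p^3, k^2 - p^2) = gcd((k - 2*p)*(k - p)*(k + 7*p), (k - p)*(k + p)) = -k + p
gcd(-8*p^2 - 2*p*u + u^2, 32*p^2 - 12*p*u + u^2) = 4*p - u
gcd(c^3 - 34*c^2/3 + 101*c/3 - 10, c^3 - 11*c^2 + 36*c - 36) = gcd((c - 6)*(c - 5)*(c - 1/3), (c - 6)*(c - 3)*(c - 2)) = c - 6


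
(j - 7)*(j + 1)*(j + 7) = j^3 + j^2 - 49*j - 49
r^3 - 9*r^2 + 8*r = r*(r - 8)*(r - 1)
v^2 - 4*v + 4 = (v - 2)^2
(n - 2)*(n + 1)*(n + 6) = n^3 + 5*n^2 - 8*n - 12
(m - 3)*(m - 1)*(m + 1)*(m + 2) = m^4 - m^3 - 7*m^2 + m + 6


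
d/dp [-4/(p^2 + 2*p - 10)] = 8*(p + 1)/(p^2 + 2*p - 10)^2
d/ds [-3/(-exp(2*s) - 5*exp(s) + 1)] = (-6*exp(s) - 15)*exp(s)/(exp(2*s) + 5*exp(s) - 1)^2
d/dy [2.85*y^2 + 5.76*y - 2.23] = 5.7*y + 5.76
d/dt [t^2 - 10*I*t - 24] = 2*t - 10*I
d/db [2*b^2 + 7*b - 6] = 4*b + 7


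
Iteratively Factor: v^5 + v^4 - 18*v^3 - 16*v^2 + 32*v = (v + 2)*(v^4 - v^3 - 16*v^2 + 16*v) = (v + 2)*(v + 4)*(v^3 - 5*v^2 + 4*v) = v*(v + 2)*(v + 4)*(v^2 - 5*v + 4) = v*(v - 1)*(v + 2)*(v + 4)*(v - 4)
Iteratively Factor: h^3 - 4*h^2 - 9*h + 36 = (h - 3)*(h^2 - h - 12) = (h - 3)*(h + 3)*(h - 4)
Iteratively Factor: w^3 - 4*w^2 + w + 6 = (w + 1)*(w^2 - 5*w + 6) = (w - 3)*(w + 1)*(w - 2)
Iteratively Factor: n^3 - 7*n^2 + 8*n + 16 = (n - 4)*(n^2 - 3*n - 4) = (n - 4)*(n + 1)*(n - 4)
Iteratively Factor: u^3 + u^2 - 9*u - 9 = (u + 3)*(u^2 - 2*u - 3) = (u - 3)*(u + 3)*(u + 1)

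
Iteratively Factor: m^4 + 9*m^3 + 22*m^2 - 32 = (m + 4)*(m^3 + 5*m^2 + 2*m - 8) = (m + 2)*(m + 4)*(m^2 + 3*m - 4) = (m + 2)*(m + 4)^2*(m - 1)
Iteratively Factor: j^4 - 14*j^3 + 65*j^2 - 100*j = (j - 5)*(j^3 - 9*j^2 + 20*j) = (j - 5)^2*(j^2 - 4*j) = (j - 5)^2*(j - 4)*(j)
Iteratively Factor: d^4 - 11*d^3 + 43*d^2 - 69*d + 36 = (d - 4)*(d^3 - 7*d^2 + 15*d - 9) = (d - 4)*(d - 3)*(d^2 - 4*d + 3) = (d - 4)*(d - 3)*(d - 1)*(d - 3)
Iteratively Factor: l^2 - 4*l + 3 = (l - 1)*(l - 3)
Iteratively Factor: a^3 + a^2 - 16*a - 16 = (a - 4)*(a^2 + 5*a + 4) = (a - 4)*(a + 4)*(a + 1)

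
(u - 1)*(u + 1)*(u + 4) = u^3 + 4*u^2 - u - 4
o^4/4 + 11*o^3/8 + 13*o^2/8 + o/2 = o*(o/4 + 1)*(o + 1/2)*(o + 1)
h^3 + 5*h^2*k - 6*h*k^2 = h*(h - k)*(h + 6*k)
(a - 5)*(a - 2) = a^2 - 7*a + 10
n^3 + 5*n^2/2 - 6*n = n*(n - 3/2)*(n + 4)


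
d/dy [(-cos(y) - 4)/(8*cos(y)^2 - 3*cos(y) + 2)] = (8*sin(y)^2 - 64*cos(y) + 6)*sin(y)/(8*cos(y)^2 - 3*cos(y) + 2)^2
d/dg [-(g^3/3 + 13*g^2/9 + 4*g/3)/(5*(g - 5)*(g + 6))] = (-3*g^4 - 6*g^3 + 269*g^2 + 780*g + 360)/(45*(g^4 + 2*g^3 - 59*g^2 - 60*g + 900))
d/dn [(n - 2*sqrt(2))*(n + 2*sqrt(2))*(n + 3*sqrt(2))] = 3*n^2 + 6*sqrt(2)*n - 8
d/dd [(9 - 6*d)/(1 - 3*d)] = 21/(3*d - 1)^2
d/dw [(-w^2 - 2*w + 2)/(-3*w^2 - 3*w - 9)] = (-w^2 + 10*w + 8)/(3*(w^4 + 2*w^3 + 7*w^2 + 6*w + 9))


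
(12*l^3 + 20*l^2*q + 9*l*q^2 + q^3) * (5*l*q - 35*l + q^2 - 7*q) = 60*l^4*q - 420*l^4 + 112*l^3*q^2 - 784*l^3*q + 65*l^2*q^3 - 455*l^2*q^2 + 14*l*q^4 - 98*l*q^3 + q^5 - 7*q^4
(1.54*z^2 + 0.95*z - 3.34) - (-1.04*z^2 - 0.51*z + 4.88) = 2.58*z^2 + 1.46*z - 8.22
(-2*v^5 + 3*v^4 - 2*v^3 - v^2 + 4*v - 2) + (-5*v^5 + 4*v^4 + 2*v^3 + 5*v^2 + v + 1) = -7*v^5 + 7*v^4 + 4*v^2 + 5*v - 1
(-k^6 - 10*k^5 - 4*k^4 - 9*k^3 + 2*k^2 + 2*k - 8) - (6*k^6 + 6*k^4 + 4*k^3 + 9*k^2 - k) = -7*k^6 - 10*k^5 - 10*k^4 - 13*k^3 - 7*k^2 + 3*k - 8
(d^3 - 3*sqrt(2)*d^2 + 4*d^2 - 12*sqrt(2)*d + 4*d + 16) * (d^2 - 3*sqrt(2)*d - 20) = d^5 - 6*sqrt(2)*d^4 + 4*d^4 - 24*sqrt(2)*d^3 + 2*d^3 + 8*d^2 + 48*sqrt(2)*d^2 - 80*d + 192*sqrt(2)*d - 320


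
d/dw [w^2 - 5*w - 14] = 2*w - 5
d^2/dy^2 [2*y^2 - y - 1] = 4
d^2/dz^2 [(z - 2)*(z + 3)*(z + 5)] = 6*z + 12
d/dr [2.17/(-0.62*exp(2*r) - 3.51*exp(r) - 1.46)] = (2.6908*exp(r) + 7.6167)*exp(r)/(0.62*exp(2*r) + 3.51*exp(r) + 1.46)^2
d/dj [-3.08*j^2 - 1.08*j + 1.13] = -6.16*j - 1.08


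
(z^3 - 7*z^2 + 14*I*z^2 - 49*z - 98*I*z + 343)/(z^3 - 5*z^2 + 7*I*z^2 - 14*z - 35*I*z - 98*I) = (z + 7*I)/(z + 2)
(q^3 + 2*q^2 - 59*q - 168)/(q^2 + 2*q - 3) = (q^2 - q - 56)/(q - 1)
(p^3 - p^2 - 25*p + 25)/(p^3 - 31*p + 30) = (p + 5)/(p + 6)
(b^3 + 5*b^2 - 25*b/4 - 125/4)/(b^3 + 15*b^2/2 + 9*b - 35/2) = (4*b^2 - 25)/(2*(2*b^2 + 5*b - 7))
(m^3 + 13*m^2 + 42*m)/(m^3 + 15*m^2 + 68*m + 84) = m/(m + 2)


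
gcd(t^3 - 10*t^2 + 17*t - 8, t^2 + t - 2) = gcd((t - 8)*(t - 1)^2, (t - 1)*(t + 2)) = t - 1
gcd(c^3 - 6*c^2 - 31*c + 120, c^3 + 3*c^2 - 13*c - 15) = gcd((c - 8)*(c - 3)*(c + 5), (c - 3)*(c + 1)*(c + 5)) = c^2 + 2*c - 15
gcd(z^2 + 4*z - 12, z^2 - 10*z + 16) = z - 2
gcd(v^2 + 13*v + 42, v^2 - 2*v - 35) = 1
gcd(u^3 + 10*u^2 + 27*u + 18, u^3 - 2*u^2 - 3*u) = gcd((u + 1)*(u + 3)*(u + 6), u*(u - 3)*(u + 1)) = u + 1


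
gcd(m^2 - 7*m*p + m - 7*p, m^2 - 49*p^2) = -m + 7*p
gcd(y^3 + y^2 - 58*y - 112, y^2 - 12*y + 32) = y - 8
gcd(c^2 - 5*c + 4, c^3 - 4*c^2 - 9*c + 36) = c - 4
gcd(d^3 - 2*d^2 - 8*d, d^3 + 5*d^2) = d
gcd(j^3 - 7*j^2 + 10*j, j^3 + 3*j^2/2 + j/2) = j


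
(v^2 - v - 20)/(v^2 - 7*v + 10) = (v + 4)/(v - 2)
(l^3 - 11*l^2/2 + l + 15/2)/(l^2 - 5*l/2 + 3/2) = (l^2 - 4*l - 5)/(l - 1)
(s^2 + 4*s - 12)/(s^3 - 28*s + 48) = 1/(s - 4)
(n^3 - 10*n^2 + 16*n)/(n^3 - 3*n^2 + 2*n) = (n - 8)/(n - 1)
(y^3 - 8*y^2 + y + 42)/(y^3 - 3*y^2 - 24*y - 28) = (y - 3)/(y + 2)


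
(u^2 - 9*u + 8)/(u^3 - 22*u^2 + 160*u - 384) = (u - 1)/(u^2 - 14*u + 48)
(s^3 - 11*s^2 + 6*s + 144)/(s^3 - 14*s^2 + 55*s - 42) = (s^2 - 5*s - 24)/(s^2 - 8*s + 7)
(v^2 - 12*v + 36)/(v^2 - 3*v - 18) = (v - 6)/(v + 3)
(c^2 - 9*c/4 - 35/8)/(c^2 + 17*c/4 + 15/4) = (c - 7/2)/(c + 3)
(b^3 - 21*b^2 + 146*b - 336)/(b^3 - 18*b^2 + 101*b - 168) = (b - 6)/(b - 3)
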